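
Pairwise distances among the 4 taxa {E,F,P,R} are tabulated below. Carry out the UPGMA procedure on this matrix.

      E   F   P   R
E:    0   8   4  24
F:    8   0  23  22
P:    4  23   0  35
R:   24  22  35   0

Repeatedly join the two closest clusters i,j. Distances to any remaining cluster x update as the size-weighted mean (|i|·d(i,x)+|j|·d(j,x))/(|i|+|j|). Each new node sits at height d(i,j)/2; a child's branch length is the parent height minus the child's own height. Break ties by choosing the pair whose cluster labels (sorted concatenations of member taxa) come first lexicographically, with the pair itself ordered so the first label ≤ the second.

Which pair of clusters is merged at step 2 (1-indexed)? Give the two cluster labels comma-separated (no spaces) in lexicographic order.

1. join E+P (d=4) ⇒ EP; edges |E|=2, |P|=2
  updated: d(EP,F)=31/2, d(EP,R)=59/2
2. join EP+F (d=31/2) ⇒ EFP; edges |EP|=23/4, |F|=31/4
  updated: d(EFP,R)=27
3. join EFP+R (d=27) ⇒ EFPR; edges |EFP|=23/4, |R|=27/2
final tree: (((E:2,P:2):23/4,F:31/4):23/4,R:27/2)
total length: 147/4

EP,F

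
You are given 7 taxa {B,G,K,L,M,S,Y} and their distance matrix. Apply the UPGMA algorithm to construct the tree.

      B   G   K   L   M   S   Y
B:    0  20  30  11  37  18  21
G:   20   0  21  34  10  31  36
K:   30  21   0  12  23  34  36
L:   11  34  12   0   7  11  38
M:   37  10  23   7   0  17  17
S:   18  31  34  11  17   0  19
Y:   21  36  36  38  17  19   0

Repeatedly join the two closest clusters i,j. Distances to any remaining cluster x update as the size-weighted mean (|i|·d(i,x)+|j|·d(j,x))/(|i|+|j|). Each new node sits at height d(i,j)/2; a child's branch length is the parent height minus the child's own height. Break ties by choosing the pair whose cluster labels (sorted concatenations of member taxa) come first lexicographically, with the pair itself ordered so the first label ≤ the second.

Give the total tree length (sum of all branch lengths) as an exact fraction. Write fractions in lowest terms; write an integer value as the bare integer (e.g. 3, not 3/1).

iteration 1: select L,M (d=7); attach at lengths (7/2, 7/2); label the merged cluster LM
  updated: d(B,LM)=24, d(G,LM)=22, d(K,LM)=35/2, d(LM,S)=14, d(LM,Y)=55/2
iteration 2: select LM,S (d=14); attach at lengths (7/2, 7); label the merged cluster LMS
  updated: d(B,LMS)=22, d(G,LMS)=25, d(K,LMS)=23, d(LMS,Y)=74/3
iteration 3: select B,G (d=20); attach at lengths (10, 10); label the merged cluster BG
  updated: d(BG,K)=51/2, d(BG,LMS)=47/2, d(BG,Y)=57/2
iteration 4: select K,LMS (d=23); attach at lengths (23/2, 9/2); label the merged cluster KLMS
  updated: d(BG,KLMS)=24, d(KLMS,Y)=55/2
iteration 5: select BG,KLMS (d=24); attach at lengths (2, 1/2); label the merged cluster BGKLMS
  updated: d(BGKLMS,Y)=167/6
iteration 6: select BGKLMS,Y (d=167/6); attach at lengths (23/12, 167/12); label the merged cluster BGKLMSY
final tree: (((B:10,G:10):2,(K:23/2,((L:7/2,M:7/2):7/2,S:7):9/2):1/2):23/12,Y:167/12)
total length: 431/6

431/6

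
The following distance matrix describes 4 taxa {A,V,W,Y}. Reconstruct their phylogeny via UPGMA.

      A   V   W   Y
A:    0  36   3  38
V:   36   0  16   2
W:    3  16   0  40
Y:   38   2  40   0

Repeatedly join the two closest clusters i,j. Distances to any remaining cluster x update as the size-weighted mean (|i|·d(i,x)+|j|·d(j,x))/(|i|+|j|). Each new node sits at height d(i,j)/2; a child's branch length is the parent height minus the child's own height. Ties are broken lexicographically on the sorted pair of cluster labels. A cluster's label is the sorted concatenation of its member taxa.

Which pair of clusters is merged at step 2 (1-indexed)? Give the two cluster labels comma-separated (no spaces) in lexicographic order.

A,W

iteration 1: select V,Y (d=2); attach at lengths (1, 1); label the merged cluster VY
  updated: d(A,VY)=37, d(VY,W)=28
iteration 2: select A,W (d=3); attach at lengths (3/2, 3/2); label the merged cluster AW
  updated: d(AW,VY)=65/2
iteration 3: select AW,VY (d=65/2); attach at lengths (59/4, 61/4); label the merged cluster AVWY
final tree: ((A:3/2,W:3/2):59/4,(V:1,Y:1):61/4)
total length: 35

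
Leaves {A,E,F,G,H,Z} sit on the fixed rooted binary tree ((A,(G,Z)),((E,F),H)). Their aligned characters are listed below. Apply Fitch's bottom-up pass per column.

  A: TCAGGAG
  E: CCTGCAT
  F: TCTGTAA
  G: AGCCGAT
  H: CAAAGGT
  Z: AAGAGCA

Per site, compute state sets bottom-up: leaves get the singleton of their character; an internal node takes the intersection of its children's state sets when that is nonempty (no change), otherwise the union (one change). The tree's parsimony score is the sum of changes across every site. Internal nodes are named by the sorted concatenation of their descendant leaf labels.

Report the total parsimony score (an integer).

site 0, node GZ: G={A} ∩ Z={A} → {A} (+0)
site 0, node AGZ: A={T} ∪ GZ={A} → {A,T} (+1)
site 0, node EF: E={C} ∪ F={T} → {C,T} (+1)
site 0, node EFH: EF={C,T} ∩ H={C} → {C} (+0)
site 0, node AEFGHZ: AGZ={A,T} ∪ EFH={C} → {A,C,T} (+1)
site 1, node GZ: G={G} ∪ Z={A} → {A,G} (+1)
site 1, node AGZ: A={C} ∪ GZ={A,G} → {A,C,G} (+1)
site 1, node EF: E={C} ∩ F={C} → {C} (+0)
site 1, node EFH: EF={C} ∪ H={A} → {A,C} (+1)
site 1, node AEFGHZ: AGZ={A,C,G} ∩ EFH={A,C} → {A,C} (+0)
site 2, node GZ: G={C} ∪ Z={G} → {C,G} (+1)
site 2, node AGZ: A={A} ∪ GZ={C,G} → {A,C,G} (+1)
site 2, node EF: E={T} ∩ F={T} → {T} (+0)
site 2, node EFH: EF={T} ∪ H={A} → {A,T} (+1)
site 2, node AEFGHZ: AGZ={A,C,G} ∩ EFH={A,T} → {A} (+0)
site 3, node GZ: G={C} ∪ Z={A} → {A,C} (+1)
site 3, node AGZ: A={G} ∪ GZ={A,C} → {A,C,G} (+1)
site 3, node EF: E={G} ∩ F={G} → {G} (+0)
site 3, node EFH: EF={G} ∪ H={A} → {A,G} (+1)
site 3, node AEFGHZ: AGZ={A,C,G} ∩ EFH={A,G} → {A,G} (+0)
site 4, node GZ: G={G} ∩ Z={G} → {G} (+0)
site 4, node AGZ: A={G} ∩ GZ={G} → {G} (+0)
site 4, node EF: E={C} ∪ F={T} → {C,T} (+1)
site 4, node EFH: EF={C,T} ∪ H={G} → {C,G,T} (+1)
site 4, node AEFGHZ: AGZ={G} ∩ EFH={C,G,T} → {G} (+0)
site 5, node GZ: G={A} ∪ Z={C} → {A,C} (+1)
site 5, node AGZ: A={A} ∩ GZ={A,C} → {A} (+0)
site 5, node EF: E={A} ∩ F={A} → {A} (+0)
site 5, node EFH: EF={A} ∪ H={G} → {A,G} (+1)
site 5, node AEFGHZ: AGZ={A} ∩ EFH={A,G} → {A} (+0)
site 6, node GZ: G={T} ∪ Z={A} → {A,T} (+1)
site 6, node AGZ: A={G} ∪ GZ={A,T} → {A,G,T} (+1)
site 6, node EF: E={T} ∪ F={A} → {A,T} (+1)
site 6, node EFH: EF={A,T} ∩ H={T} → {T} (+0)
site 6, node AEFGHZ: AGZ={A,G,T} ∩ EFH={T} → {T} (+0)
per-site changes: [3, 3, 3, 3, 2, 2, 3]; total = 19

19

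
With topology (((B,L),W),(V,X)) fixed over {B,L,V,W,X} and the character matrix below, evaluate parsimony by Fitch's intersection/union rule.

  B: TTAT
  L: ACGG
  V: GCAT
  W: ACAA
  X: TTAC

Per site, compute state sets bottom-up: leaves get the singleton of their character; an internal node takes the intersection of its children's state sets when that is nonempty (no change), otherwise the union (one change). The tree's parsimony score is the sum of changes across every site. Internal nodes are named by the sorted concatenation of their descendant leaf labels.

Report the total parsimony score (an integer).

site 0, node BL: B={T} ∪ L={A} → {A,T} (+1)
site 0, node BLW: BL={A,T} ∩ W={A} → {A} (+0)
site 0, node VX: V={G} ∪ X={T} → {G,T} (+1)
site 0, node BLVWX: BLW={A} ∪ VX={G,T} → {A,G,T} (+1)
site 1, node BL: B={T} ∪ L={C} → {C,T} (+1)
site 1, node BLW: BL={C,T} ∩ W={C} → {C} (+0)
site 1, node VX: V={C} ∪ X={T} → {C,T} (+1)
site 1, node BLVWX: BLW={C} ∩ VX={C,T} → {C} (+0)
site 2, node BL: B={A} ∪ L={G} → {A,G} (+1)
site 2, node BLW: BL={A,G} ∩ W={A} → {A} (+0)
site 2, node VX: V={A} ∩ X={A} → {A} (+0)
site 2, node BLVWX: BLW={A} ∩ VX={A} → {A} (+0)
site 3, node BL: B={T} ∪ L={G} → {G,T} (+1)
site 3, node BLW: BL={G,T} ∪ W={A} → {A,G,T} (+1)
site 3, node VX: V={T} ∪ X={C} → {C,T} (+1)
site 3, node BLVWX: BLW={A,G,T} ∩ VX={C,T} → {T} (+0)
per-site changes: [3, 2, 1, 3]; total = 9

9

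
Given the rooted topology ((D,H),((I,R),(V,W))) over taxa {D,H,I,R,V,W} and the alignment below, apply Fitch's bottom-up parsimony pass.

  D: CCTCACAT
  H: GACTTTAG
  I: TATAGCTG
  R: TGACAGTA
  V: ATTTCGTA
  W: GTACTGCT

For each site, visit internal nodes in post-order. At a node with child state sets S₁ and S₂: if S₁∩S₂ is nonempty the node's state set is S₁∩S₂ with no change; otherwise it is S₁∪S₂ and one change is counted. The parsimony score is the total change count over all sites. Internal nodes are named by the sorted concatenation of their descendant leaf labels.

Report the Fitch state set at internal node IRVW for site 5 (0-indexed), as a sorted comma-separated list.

G

DH@0: {C} ∪ {G} = {C,G} (union, +1)
IR@0: {T} ∩ {T} = {T} (intersection, +0)
VW@0: {A} ∪ {G} = {A,G} (union, +1)
IRVW@0: {T} ∪ {A,G} = {A,G,T} (union, +1)
DHIRVW@0: {C,G} ∩ {A,G,T} = {G} (intersection, +0)
DH@1: {C} ∪ {A} = {A,C} (union, +1)
IR@1: {A} ∪ {G} = {A,G} (union, +1)
VW@1: {T} ∩ {T} = {T} (intersection, +0)
IRVW@1: {A,G} ∪ {T} = {A,G,T} (union, +1)
DHIRVW@1: {A,C} ∩ {A,G,T} = {A} (intersection, +0)
DH@2: {T} ∪ {C} = {C,T} (union, +1)
IR@2: {T} ∪ {A} = {A,T} (union, +1)
VW@2: {T} ∪ {A} = {A,T} (union, +1)
IRVW@2: {A,T} ∩ {A,T} = {A,T} (intersection, +0)
DHIRVW@2: {C,T} ∩ {A,T} = {T} (intersection, +0)
DH@3: {C} ∪ {T} = {C,T} (union, +1)
IR@3: {A} ∪ {C} = {A,C} (union, +1)
VW@3: {T} ∪ {C} = {C,T} (union, +1)
IRVW@3: {A,C} ∩ {C,T} = {C} (intersection, +0)
DHIRVW@3: {C,T} ∩ {C} = {C} (intersection, +0)
DH@4: {A} ∪ {T} = {A,T} (union, +1)
IR@4: {G} ∪ {A} = {A,G} (union, +1)
VW@4: {C} ∪ {T} = {C,T} (union, +1)
IRVW@4: {A,G} ∪ {C,T} = {A,C,G,T} (union, +1)
DHIRVW@4: {A,T} ∩ {A,C,G,T} = {A,T} (intersection, +0)
DH@5: {C} ∪ {T} = {C,T} (union, +1)
IR@5: {C} ∪ {G} = {C,G} (union, +1)
VW@5: {G} ∩ {G} = {G} (intersection, +0)
IRVW@5: {C,G} ∩ {G} = {G} (intersection, +0)
DHIRVW@5: {C,T} ∪ {G} = {C,G,T} (union, +1)
DH@6: {A} ∩ {A} = {A} (intersection, +0)
IR@6: {T} ∩ {T} = {T} (intersection, +0)
VW@6: {T} ∪ {C} = {C,T} (union, +1)
IRVW@6: {T} ∩ {C,T} = {T} (intersection, +0)
DHIRVW@6: {A} ∪ {T} = {A,T} (union, +1)
DH@7: {T} ∪ {G} = {G,T} (union, +1)
IR@7: {G} ∪ {A} = {A,G} (union, +1)
VW@7: {A} ∪ {T} = {A,T} (union, +1)
IRVW@7: {A,G} ∩ {A,T} = {A} (intersection, +0)
DHIRVW@7: {G,T} ∪ {A} = {A,G,T} (union, +1)
per-site changes: [3, 3, 3, 3, 4, 3, 2, 4]; total = 25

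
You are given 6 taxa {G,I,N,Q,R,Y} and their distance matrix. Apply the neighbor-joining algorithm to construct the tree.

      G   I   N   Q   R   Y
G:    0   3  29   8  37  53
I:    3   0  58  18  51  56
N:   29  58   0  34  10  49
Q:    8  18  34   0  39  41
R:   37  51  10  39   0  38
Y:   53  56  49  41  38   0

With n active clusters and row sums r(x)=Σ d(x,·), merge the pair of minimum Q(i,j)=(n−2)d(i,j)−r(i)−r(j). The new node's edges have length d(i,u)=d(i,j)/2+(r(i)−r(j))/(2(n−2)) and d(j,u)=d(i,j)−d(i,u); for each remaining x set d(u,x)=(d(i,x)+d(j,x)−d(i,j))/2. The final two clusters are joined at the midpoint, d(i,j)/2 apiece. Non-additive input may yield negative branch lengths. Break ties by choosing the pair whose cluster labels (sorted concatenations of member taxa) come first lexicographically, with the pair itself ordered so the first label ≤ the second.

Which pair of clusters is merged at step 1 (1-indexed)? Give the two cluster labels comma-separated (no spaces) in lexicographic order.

N,R

step 1: merge (N,R) at d=10, Q=-315; branch lengths N→45/8, R→35/8; new cluster NR
  updated: d(G,NR)=28, d(I,NR)=99/2, d(NR,Q)=63/2, d(NR,Y)=77/2
step 2: merge (NR,Y) at d=77/2, Q=-441/2; branch lengths NR→149/12, Y→313/12; new cluster NRY
  updated: d(G,NRY)=85/4, d(I,NRY)=67/2, d(NRY,Q)=17
step 3: merge (G,I) at d=3, Q=-323/4; branch lengths G→-65/16, I→113/16; new cluster GI
  updated: d(GI,NRY)=207/8, d(GI,Q)=23/2
step 4: merge (GI,NRY) at d=207/8, Q=-435/8; branch lengths GI→163/16, NRY→251/16; new cluster GINRY
  updated: d(GINRY,Q)=21/16
step 5: merge (GINRY,Q) at d=21/16; branch lengths GINRY→21/32, Q→21/32; new cluster GINQRY
final tree: (((G:-65/16,I:113/16):163/16,((N:45/8,R:35/8):149/12,Y:313/12):251/16):21/32,Q:21/32)
total length: 1259/16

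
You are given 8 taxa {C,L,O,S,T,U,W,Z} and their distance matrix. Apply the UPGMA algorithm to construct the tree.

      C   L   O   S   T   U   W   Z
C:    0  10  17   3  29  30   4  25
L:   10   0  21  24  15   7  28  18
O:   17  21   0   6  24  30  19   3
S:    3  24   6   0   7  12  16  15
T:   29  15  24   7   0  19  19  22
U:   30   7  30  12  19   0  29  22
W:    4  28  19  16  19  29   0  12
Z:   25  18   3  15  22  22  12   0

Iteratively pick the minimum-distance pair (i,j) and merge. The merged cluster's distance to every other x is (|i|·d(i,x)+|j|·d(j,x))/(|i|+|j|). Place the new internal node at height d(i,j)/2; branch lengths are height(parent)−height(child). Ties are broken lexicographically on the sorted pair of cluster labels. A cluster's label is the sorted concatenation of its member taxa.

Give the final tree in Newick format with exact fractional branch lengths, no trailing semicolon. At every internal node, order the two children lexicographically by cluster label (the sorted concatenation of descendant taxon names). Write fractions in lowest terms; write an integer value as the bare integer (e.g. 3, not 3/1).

iteration 1: select C,S (d=3); attach at lengths (3/2, 3/2); label the merged cluster CS
  updated: d(CS,L)=17, d(CS,O)=23/2, d(CS,T)=18, d(CS,U)=21, d(CS,W)=10, d(CS,Z)=20
iteration 2: select O,Z (d=3); attach at lengths (3/2, 3/2); label the merged cluster OZ
  updated: d(CS,OZ)=63/4, d(L,OZ)=39/2, d(OZ,T)=23, d(OZ,U)=26, d(OZ,W)=31/2
iteration 3: select L,U (d=7); attach at lengths (7/2, 7/2); label the merged cluster LU
  updated: d(CS,LU)=19, d(LU,OZ)=91/4, d(LU,T)=17, d(LU,W)=57/2
iteration 4: select CS,W (d=10); attach at lengths (7/2, 5); label the merged cluster CSW
  updated: d(CSW,LU)=133/6, d(CSW,OZ)=47/3, d(CSW,T)=55/3
iteration 5: select CSW,OZ (d=47/3); attach at lengths (17/6, 19/3); label the merged cluster COSWZ
  updated: d(COSWZ,LU)=112/5, d(COSWZ,T)=101/5
iteration 6: select LU,T (d=17); attach at lengths (5, 17/2); label the merged cluster LTU
  updated: d(COSWZ,LTU)=65/3
iteration 7: select COSWZ,LTU (d=65/3); attach at lengths (3, 7/3); label the merged cluster CLOSTUWZ
final tree: ((((C:3/2,S:3/2):7/2,W:5):17/6,(O:3/2,Z:3/2):19/3):3,((L:7/2,U:7/2):5,T:17/2):7/3)
total length: 99/2

((((C:3/2,S:3/2):7/2,W:5):17/6,(O:3/2,Z:3/2):19/3):3,((L:7/2,U:7/2):5,T:17/2):7/3)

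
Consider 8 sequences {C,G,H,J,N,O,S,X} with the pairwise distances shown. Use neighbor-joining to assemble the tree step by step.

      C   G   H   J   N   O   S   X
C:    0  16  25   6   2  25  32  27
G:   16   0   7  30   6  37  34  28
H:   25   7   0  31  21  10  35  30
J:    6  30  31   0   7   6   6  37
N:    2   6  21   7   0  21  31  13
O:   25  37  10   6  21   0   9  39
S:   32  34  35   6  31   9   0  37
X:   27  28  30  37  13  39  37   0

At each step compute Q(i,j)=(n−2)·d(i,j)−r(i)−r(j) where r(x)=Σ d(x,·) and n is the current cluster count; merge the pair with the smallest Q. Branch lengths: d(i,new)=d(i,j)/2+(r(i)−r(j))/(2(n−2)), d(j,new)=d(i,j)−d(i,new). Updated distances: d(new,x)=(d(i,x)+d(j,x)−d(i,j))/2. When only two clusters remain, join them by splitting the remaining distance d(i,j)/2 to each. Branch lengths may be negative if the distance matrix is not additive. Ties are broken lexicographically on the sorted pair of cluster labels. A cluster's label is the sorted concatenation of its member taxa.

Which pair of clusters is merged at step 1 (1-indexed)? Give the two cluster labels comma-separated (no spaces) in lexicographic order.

step 1: merge (O,S) at d=9, Q=-277; branch lengths O→17/12, S→91/12; new cluster OS
  updated: d(C,OS)=24, d(G,OS)=31, d(H,OS)=18, d(J,OS)=3/2, d(N,OS)=43/2, d(OS,X)=67/2
step 2: merge (J,OS) at d=3/2, Q=-469/2; branch lengths J→-19/20, OS→49/20; new cluster JOS
  updated: d(C,JOS)=57/4, d(G,JOS)=119/4, d(H,JOS)=95/4, d(JOS,N)=27/2, d(JOS,X)=69/2
step 3: merge (G,H) at d=7, Q=-331/2; branch lengths G→1, H→6; new cluster GH
  updated: d(C,GH)=17, d(GH,JOS)=93/4, d(GH,N)=10, d(GH,X)=51/2
step 4: merge (C,JOS) at d=57/4, Q=-103; branch lengths C→35/12, JOS→34/3; new cluster CJOS
  updated: d(CJOS,GH)=13, d(CJOS,N)=5/8, d(CJOS,X)=189/8
step 5: merge (CJOS,GH) at d=13, Q=-239/4; branch lengths CJOS→59/16, GH→149/16; new cluster CGHJOS
  updated: d(CGHJOS,N)=-19/16, d(CGHJOS,X)=289/16
step 6: merge (CGHJOS,N) at d=-19/16, Q=-239/8; branch lengths CGHJOS→31/16, N→-25/8; new cluster CGHJNOS
  updated: d(CGHJNOS,X)=129/8
step 7: merge (CGHJNOS,X) at d=129/8; branch lengths CGHJNOS→129/16, X→129/16; new cluster CGHJNOSX
final tree: ((((C:35/12,(J:-19/20,(O:17/12,S:91/12):49/20):34/3):59/16,(G:1,H:6):149/16):31/16,N:-25/8):129/16,X:129/16)
total length: 955/16

O,S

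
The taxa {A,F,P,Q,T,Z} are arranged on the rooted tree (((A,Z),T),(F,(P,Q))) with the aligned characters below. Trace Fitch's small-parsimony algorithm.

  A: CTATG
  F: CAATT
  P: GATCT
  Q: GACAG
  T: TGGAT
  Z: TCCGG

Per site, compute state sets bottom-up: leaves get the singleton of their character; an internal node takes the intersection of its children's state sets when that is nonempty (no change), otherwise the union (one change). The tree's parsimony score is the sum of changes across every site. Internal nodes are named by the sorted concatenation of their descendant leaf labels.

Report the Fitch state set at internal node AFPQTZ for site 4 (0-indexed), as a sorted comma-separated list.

site 0, node AZ: A={C} ∪ Z={T} → {C,T} (+1)
site 0, node ATZ: AZ={C,T} ∩ T={T} → {T} (+0)
site 0, node PQ: P={G} ∩ Q={G} → {G} (+0)
site 0, node FPQ: F={C} ∪ PQ={G} → {C,G} (+1)
site 0, node AFPQTZ: ATZ={T} ∪ FPQ={C,G} → {C,G,T} (+1)
site 1, node AZ: A={T} ∪ Z={C} → {C,T} (+1)
site 1, node ATZ: AZ={C,T} ∪ T={G} → {C,G,T} (+1)
site 1, node PQ: P={A} ∩ Q={A} → {A} (+0)
site 1, node FPQ: F={A} ∩ PQ={A} → {A} (+0)
site 1, node AFPQTZ: ATZ={C,G,T} ∪ FPQ={A} → {A,C,G,T} (+1)
site 2, node AZ: A={A} ∪ Z={C} → {A,C} (+1)
site 2, node ATZ: AZ={A,C} ∪ T={G} → {A,C,G} (+1)
site 2, node PQ: P={T} ∪ Q={C} → {C,T} (+1)
site 2, node FPQ: F={A} ∪ PQ={C,T} → {A,C,T} (+1)
site 2, node AFPQTZ: ATZ={A,C,G} ∩ FPQ={A,C,T} → {A,C} (+0)
site 3, node AZ: A={T} ∪ Z={G} → {G,T} (+1)
site 3, node ATZ: AZ={G,T} ∪ T={A} → {A,G,T} (+1)
site 3, node PQ: P={C} ∪ Q={A} → {A,C} (+1)
site 3, node FPQ: F={T} ∪ PQ={A,C} → {A,C,T} (+1)
site 3, node AFPQTZ: ATZ={A,G,T} ∩ FPQ={A,C,T} → {A,T} (+0)
site 4, node AZ: A={G} ∩ Z={G} → {G} (+0)
site 4, node ATZ: AZ={G} ∪ T={T} → {G,T} (+1)
site 4, node PQ: P={T} ∪ Q={G} → {G,T} (+1)
site 4, node FPQ: F={T} ∩ PQ={G,T} → {T} (+0)
site 4, node AFPQTZ: ATZ={G,T} ∩ FPQ={T} → {T} (+0)
per-site changes: [3, 3, 4, 4, 2]; total = 16

T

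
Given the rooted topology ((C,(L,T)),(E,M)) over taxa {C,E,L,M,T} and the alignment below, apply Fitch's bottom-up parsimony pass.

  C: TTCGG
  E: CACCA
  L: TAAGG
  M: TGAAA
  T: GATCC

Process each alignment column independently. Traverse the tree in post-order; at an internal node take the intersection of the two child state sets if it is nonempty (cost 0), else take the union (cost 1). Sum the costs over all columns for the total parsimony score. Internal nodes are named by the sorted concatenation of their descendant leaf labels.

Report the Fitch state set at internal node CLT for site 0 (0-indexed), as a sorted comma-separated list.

LT@0: {T} ∪ {G} = {G,T} (union, +1)
CLT@0: {T} ∩ {G,T} = {T} (intersection, +0)
EM@0: {C} ∪ {T} = {C,T} (union, +1)
CELMT@0: {T} ∩ {C,T} = {T} (intersection, +0)
LT@1: {A} ∩ {A} = {A} (intersection, +0)
CLT@1: {T} ∪ {A} = {A,T} (union, +1)
EM@1: {A} ∪ {G} = {A,G} (union, +1)
CELMT@1: {A,T} ∩ {A,G} = {A} (intersection, +0)
LT@2: {A} ∪ {T} = {A,T} (union, +1)
CLT@2: {C} ∪ {A,T} = {A,C,T} (union, +1)
EM@2: {C} ∪ {A} = {A,C} (union, +1)
CELMT@2: {A,C,T} ∩ {A,C} = {A,C} (intersection, +0)
LT@3: {G} ∪ {C} = {C,G} (union, +1)
CLT@3: {G} ∩ {C,G} = {G} (intersection, +0)
EM@3: {C} ∪ {A} = {A,C} (union, +1)
CELMT@3: {G} ∪ {A,C} = {A,C,G} (union, +1)
LT@4: {G} ∪ {C} = {C,G} (union, +1)
CLT@4: {G} ∩ {C,G} = {G} (intersection, +0)
EM@4: {A} ∩ {A} = {A} (intersection, +0)
CELMT@4: {G} ∪ {A} = {A,G} (union, +1)
per-site changes: [2, 2, 3, 3, 2]; total = 12

T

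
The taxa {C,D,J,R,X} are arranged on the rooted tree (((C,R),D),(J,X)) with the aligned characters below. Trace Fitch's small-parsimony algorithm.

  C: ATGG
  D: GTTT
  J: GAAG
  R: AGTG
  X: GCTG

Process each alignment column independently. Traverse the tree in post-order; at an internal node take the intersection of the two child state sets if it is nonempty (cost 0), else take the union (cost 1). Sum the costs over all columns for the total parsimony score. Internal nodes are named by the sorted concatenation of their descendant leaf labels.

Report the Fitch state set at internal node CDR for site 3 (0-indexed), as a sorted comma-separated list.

CR@0: {A} ∩ {A} = {A} (intersection, +0)
CDR@0: {A} ∪ {G} = {A,G} (union, +1)
JX@0: {G} ∩ {G} = {G} (intersection, +0)
CDJRX@0: {A,G} ∩ {G} = {G} (intersection, +0)
CR@1: {T} ∪ {G} = {G,T} (union, +1)
CDR@1: {G,T} ∩ {T} = {T} (intersection, +0)
JX@1: {A} ∪ {C} = {A,C} (union, +1)
CDJRX@1: {T} ∪ {A,C} = {A,C,T} (union, +1)
CR@2: {G} ∪ {T} = {G,T} (union, +1)
CDR@2: {G,T} ∩ {T} = {T} (intersection, +0)
JX@2: {A} ∪ {T} = {A,T} (union, +1)
CDJRX@2: {T} ∩ {A,T} = {T} (intersection, +0)
CR@3: {G} ∩ {G} = {G} (intersection, +0)
CDR@3: {G} ∪ {T} = {G,T} (union, +1)
JX@3: {G} ∩ {G} = {G} (intersection, +0)
CDJRX@3: {G,T} ∩ {G} = {G} (intersection, +0)
per-site changes: [1, 3, 2, 1]; total = 7

G,T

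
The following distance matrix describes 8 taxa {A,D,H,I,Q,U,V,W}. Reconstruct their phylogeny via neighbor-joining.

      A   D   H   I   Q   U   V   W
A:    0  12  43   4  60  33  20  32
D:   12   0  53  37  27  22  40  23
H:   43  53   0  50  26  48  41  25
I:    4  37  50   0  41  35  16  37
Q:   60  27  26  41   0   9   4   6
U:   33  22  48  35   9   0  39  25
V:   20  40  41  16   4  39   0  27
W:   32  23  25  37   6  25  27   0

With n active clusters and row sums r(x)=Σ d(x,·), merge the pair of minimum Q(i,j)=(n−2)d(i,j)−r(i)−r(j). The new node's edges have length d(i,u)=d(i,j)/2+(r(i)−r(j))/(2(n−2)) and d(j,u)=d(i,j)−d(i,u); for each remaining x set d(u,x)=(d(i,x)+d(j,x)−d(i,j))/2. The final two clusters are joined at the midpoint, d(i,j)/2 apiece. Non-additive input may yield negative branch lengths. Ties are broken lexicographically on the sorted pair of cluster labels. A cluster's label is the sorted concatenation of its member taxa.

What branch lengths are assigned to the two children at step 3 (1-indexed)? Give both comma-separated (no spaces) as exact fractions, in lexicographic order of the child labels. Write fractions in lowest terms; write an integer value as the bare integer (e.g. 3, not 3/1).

iteration 1: select A,I (d=4, Q=-400); attach at lengths (2/3, 10/3); label the merged cluster AI
  updated: d(AI,D)=45/2, d(AI,H)=89/2, d(AI,Q)=97/2, d(AI,U)=32, d(AI,V)=16, d(AI,W)=65/2
iteration 2: select AI,V (d=16, Q=-283); attach at lengths (109/10, 51/10); label the merged cluster AIV
  updated: d(AIV,D)=93/4, d(AIV,H)=139/4, d(AIV,Q)=73/4, d(AIV,U)=55/2, d(AIV,W)=87/4
iteration 3: select D,U (d=22, Q=-767/4); attach at lengths (419/32, 285/32); label the merged cluster DU
  updated: d(AIV,DU)=115/8, d(DU,H)=79/2, d(DU,Q)=7, d(DU,W)=13
iteration 4: select AIV,DU (d=115/8, Q=-959/8); attach at lengths (467/48, 223/48); label the merged cluster ADIUV
  updated: d(ADIUV,H)=479/16, d(ADIUV,Q)=87/16, d(ADIUV,W)=163/16
iteration 5: select ADIUV,Q (d=87/16, Q=-577/8); attach at lengths (19/4, 11/16); label the merged cluster ADIQUV
  updated: d(ADIQUV,H)=101/4, d(ADIQUV,W)=43/8
iteration 6: select ADIQUV,H (d=101/4, Q=-445/8); attach at lengths (45/16, 359/16); label the merged cluster ADHIQUV
  updated: d(ADHIQUV,W)=41/16
iteration 7: select ADHIQUV,W (d=41/16); attach at lengths (41/32, 41/32); label the merged cluster ADHIQUVW
final tree: ((((((A:2/3,I:10/3):109/10,V:51/10):467/48,(D:419/32,U:285/32):223/48):19/4,Q:11/16):45/16,H:359/16):41/32,W:41/32)
total length: 717/8

419/32,285/32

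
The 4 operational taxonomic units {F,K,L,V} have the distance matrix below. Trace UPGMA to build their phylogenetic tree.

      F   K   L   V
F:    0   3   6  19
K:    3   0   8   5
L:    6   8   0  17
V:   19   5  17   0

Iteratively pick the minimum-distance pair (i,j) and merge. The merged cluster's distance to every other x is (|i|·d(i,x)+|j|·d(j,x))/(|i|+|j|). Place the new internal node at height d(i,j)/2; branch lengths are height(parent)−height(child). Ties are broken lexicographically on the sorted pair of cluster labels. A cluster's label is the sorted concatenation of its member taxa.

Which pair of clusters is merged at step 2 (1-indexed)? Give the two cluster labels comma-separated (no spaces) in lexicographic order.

FK,L

iteration 1: select F,K (d=3); attach at lengths (3/2, 3/2); label the merged cluster FK
  updated: d(FK,L)=7, d(FK,V)=12
iteration 2: select FK,L (d=7); attach at lengths (2, 7/2); label the merged cluster FKL
  updated: d(FKL,V)=41/3
iteration 3: select FKL,V (d=41/3); attach at lengths (10/3, 41/6); label the merged cluster FKLV
final tree: (((F:3/2,K:3/2):2,L:7/2):10/3,V:41/6)
total length: 56/3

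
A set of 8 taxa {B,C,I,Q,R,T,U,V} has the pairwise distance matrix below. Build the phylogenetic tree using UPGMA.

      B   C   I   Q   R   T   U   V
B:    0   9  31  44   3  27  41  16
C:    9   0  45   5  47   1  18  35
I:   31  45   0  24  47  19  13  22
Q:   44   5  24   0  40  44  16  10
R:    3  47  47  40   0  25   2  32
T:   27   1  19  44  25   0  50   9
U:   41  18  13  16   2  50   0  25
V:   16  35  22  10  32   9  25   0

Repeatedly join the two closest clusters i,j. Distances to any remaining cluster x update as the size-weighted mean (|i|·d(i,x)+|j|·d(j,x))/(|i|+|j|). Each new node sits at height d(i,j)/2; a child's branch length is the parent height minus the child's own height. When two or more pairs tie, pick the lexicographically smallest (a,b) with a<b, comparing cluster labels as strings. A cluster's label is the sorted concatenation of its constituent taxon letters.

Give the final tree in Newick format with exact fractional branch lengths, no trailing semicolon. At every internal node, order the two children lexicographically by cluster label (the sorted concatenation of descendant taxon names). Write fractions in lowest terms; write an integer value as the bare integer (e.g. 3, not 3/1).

(((B:9,(C:1/2,T:1/2):17/2):43/9,(I:23/2,(Q:5,V:5):13/2):41/18):79/72,(R:1,U:1):111/8)

step 1: merge (C,T) at d=1; branch lengths C→1/2, T→1/2; new cluster CT
  updated: d(B,CT)=18, d(CT,I)=32, d(CT,Q)=49/2, d(CT,R)=36, d(CT,U)=34, d(CT,V)=22
step 2: merge (R,U) at d=2; branch lengths R→1, U→1; new cluster RU
  updated: d(B,RU)=22, d(CT,RU)=35, d(I,RU)=30, d(Q,RU)=28, d(RU,V)=57/2
step 3: merge (Q,V) at d=10; branch lengths Q→5, V→5; new cluster QV
  updated: d(B,QV)=30, d(CT,QV)=93/4, d(I,QV)=23, d(QV,RU)=113/4
step 4: merge (B,CT) at d=18; branch lengths B→9, CT→17/2; new cluster BCT
  updated: d(BCT,I)=95/3, d(BCT,QV)=51/2, d(BCT,RU)=92/3
step 5: merge (I,QV) at d=23; branch lengths I→23/2, QV→13/2; new cluster IQV
  updated: d(BCT,IQV)=248/9, d(IQV,RU)=173/6
step 6: merge (BCT,IQV) at d=248/9; branch lengths BCT→43/9, IQV→41/18; new cluster BCIQTV
  updated: d(BCIQTV,RU)=119/4
step 7: merge (BCIQTV,RU) at d=119/4; branch lengths BCIQTV→79/72, RU→111/8; new cluster BCIQRTUV
final tree: (((B:9,(C:1/2,T:1/2):17/2):43/9,(I:23/2,(Q:5,V:5):13/2):41/18):79/72,(R:1,U:1):111/8)
total length: 2539/36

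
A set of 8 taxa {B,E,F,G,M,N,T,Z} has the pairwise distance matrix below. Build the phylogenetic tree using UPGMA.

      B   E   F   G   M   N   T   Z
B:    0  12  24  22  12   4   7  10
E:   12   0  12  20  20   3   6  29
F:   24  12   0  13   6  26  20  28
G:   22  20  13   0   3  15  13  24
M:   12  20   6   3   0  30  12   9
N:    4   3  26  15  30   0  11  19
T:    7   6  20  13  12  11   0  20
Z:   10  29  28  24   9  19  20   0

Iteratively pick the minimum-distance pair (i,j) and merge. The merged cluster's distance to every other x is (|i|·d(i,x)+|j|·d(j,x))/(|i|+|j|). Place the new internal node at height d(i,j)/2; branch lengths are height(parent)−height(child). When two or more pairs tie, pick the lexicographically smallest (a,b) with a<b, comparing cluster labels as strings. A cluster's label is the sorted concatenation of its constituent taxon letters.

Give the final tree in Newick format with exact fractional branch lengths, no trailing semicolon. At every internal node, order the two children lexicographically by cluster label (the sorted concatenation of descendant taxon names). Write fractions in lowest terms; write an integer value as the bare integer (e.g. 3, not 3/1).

step 1: merge (E,N) at d=3; branch lengths E→3/2, N→3/2; new cluster EN
  updated: d(B,EN)=8, d(EN,F)=19, d(EN,G)=35/2, d(EN,M)=25, d(EN,T)=17/2, d(EN,Z)=24
step 2: merge (G,M) at d=3; branch lengths G→3/2, M→3/2; new cluster GM
  updated: d(B,GM)=17, d(EN,GM)=85/4, d(F,GM)=19/2, d(GM,T)=25/2, d(GM,Z)=33/2
step 3: merge (B,T) at d=7; branch lengths B→7/2, T→7/2; new cluster BT
  updated: d(BT,EN)=33/4, d(BT,F)=22, d(BT,GM)=59/4, d(BT,Z)=15
step 4: merge (BT,EN) at d=33/4; branch lengths BT→5/8, EN→21/8; new cluster BENT
  updated: d(BENT,F)=41/2, d(BENT,GM)=18, d(BENT,Z)=39/2
step 5: merge (F,GM) at d=19/2; branch lengths F→19/4, GM→13/4; new cluster FGM
  updated: d(BENT,FGM)=113/6, d(FGM,Z)=61/3
step 6: merge (BENT,FGM) at d=113/6; branch lengths BENT→127/24, FGM→14/3; new cluster BEFGMNT
  updated: d(BEFGMNT,Z)=139/7
step 7: merge (BEFGMNT,Z) at d=139/7; branch lengths BEFGMNT→43/84, Z→139/14; new cluster BEFGMNTZ
final tree: ((((B:7/2,T:7/2):5/8,(E:3/2,N:3/2):21/8):127/24,(F:19/4,(G:3/2,M:3/2):13/4):14/3):43/84,Z:139/14)
total length: 7501/168

((((B:7/2,T:7/2):5/8,(E:3/2,N:3/2):21/8):127/24,(F:19/4,(G:3/2,M:3/2):13/4):14/3):43/84,Z:139/14)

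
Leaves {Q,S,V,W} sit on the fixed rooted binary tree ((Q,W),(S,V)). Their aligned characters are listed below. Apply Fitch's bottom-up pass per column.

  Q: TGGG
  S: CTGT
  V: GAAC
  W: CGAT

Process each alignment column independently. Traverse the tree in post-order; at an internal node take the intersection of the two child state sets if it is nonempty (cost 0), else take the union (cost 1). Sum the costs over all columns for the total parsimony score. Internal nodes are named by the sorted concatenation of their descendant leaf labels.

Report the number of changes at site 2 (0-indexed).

2

site 0, node QW: Q={T} ∪ W={C} → {C,T} (+1)
site 0, node SV: S={C} ∪ V={G} → {C,G} (+1)
site 0, node QSVW: QW={C,T} ∩ SV={C,G} → {C} (+0)
site 1, node QW: Q={G} ∩ W={G} → {G} (+0)
site 1, node SV: S={T} ∪ V={A} → {A,T} (+1)
site 1, node QSVW: QW={G} ∪ SV={A,T} → {A,G,T} (+1)
site 2, node QW: Q={G} ∪ W={A} → {A,G} (+1)
site 2, node SV: S={G} ∪ V={A} → {A,G} (+1)
site 2, node QSVW: QW={A,G} ∩ SV={A,G} → {A,G} (+0)
site 3, node QW: Q={G} ∪ W={T} → {G,T} (+1)
site 3, node SV: S={T} ∪ V={C} → {C,T} (+1)
site 3, node QSVW: QW={G,T} ∩ SV={C,T} → {T} (+0)
per-site changes: [2, 2, 2, 2]; total = 8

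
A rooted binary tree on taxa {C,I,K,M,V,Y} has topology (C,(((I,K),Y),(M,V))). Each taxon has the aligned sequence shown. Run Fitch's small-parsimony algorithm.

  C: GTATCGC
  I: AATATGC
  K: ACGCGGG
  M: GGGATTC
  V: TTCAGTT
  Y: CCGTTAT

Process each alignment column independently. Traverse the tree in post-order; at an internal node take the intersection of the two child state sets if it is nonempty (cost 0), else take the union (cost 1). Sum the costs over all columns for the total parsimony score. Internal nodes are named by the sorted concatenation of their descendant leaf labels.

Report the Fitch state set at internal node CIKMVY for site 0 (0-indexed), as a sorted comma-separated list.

site 0, node IK: I={A} ∩ K={A} → {A} (+0)
site 0, node IKY: IK={A} ∪ Y={C} → {A,C} (+1)
site 0, node MV: M={G} ∪ V={T} → {G,T} (+1)
site 0, node IKMVY: IKY={A,C} ∪ MV={G,T} → {A,C,G,T} (+1)
site 0, node CIKMVY: C={G} ∩ IKMVY={A,C,G,T} → {G} (+0)
site 1, node IK: I={A} ∪ K={C} → {A,C} (+1)
site 1, node IKY: IK={A,C} ∩ Y={C} → {C} (+0)
site 1, node MV: M={G} ∪ V={T} → {G,T} (+1)
site 1, node IKMVY: IKY={C} ∪ MV={G,T} → {C,G,T} (+1)
site 1, node CIKMVY: C={T} ∩ IKMVY={C,G,T} → {T} (+0)
site 2, node IK: I={T} ∪ K={G} → {G,T} (+1)
site 2, node IKY: IK={G,T} ∩ Y={G} → {G} (+0)
site 2, node MV: M={G} ∪ V={C} → {C,G} (+1)
site 2, node IKMVY: IKY={G} ∩ MV={C,G} → {G} (+0)
site 2, node CIKMVY: C={A} ∪ IKMVY={G} → {A,G} (+1)
site 3, node IK: I={A} ∪ K={C} → {A,C} (+1)
site 3, node IKY: IK={A,C} ∪ Y={T} → {A,C,T} (+1)
site 3, node MV: M={A} ∩ V={A} → {A} (+0)
site 3, node IKMVY: IKY={A,C,T} ∩ MV={A} → {A} (+0)
site 3, node CIKMVY: C={T} ∪ IKMVY={A} → {A,T} (+1)
site 4, node IK: I={T} ∪ K={G} → {G,T} (+1)
site 4, node IKY: IK={G,T} ∩ Y={T} → {T} (+0)
site 4, node MV: M={T} ∪ V={G} → {G,T} (+1)
site 4, node IKMVY: IKY={T} ∩ MV={G,T} → {T} (+0)
site 4, node CIKMVY: C={C} ∪ IKMVY={T} → {C,T} (+1)
site 5, node IK: I={G} ∩ K={G} → {G} (+0)
site 5, node IKY: IK={G} ∪ Y={A} → {A,G} (+1)
site 5, node MV: M={T} ∩ V={T} → {T} (+0)
site 5, node IKMVY: IKY={A,G} ∪ MV={T} → {A,G,T} (+1)
site 5, node CIKMVY: C={G} ∩ IKMVY={A,G,T} → {G} (+0)
site 6, node IK: I={C} ∪ K={G} → {C,G} (+1)
site 6, node IKY: IK={C,G} ∪ Y={T} → {C,G,T} (+1)
site 6, node MV: M={C} ∪ V={T} → {C,T} (+1)
site 6, node IKMVY: IKY={C,G,T} ∩ MV={C,T} → {C,T} (+0)
site 6, node CIKMVY: C={C} ∩ IKMVY={C,T} → {C} (+0)
per-site changes: [3, 3, 3, 3, 3, 2, 3]; total = 20

G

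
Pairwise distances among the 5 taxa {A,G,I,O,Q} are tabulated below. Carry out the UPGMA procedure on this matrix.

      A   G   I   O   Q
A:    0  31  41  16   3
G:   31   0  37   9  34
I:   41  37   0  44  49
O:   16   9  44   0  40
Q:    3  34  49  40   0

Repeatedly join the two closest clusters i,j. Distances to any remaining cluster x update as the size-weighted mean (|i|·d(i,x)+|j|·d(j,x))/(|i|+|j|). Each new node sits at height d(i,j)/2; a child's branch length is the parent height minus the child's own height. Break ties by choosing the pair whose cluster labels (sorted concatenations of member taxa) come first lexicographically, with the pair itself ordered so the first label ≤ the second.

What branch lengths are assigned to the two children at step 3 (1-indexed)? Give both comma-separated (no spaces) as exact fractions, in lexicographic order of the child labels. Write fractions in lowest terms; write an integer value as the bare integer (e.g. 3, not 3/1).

1. join A+Q (d=3) ⇒ AQ; edges |A|=3/2, |Q|=3/2
  updated: d(AQ,G)=65/2, d(AQ,I)=45, d(AQ,O)=28
2. join G+O (d=9) ⇒ GO; edges |G|=9/2, |O|=9/2
  updated: d(AQ,GO)=121/4, d(GO,I)=81/2
3. join AQ+GO (d=121/4) ⇒ AGOQ; edges |AQ|=109/8, |GO|=85/8
  updated: d(AGOQ,I)=171/4
4. join AGOQ+I (d=171/4) ⇒ AGIOQ; edges |AGOQ|=25/4, |I|=171/8
final tree: (((A:3/2,Q:3/2):109/8,(G:9/2,O:9/2):85/8):25/4,I:171/8)
total length: 511/8

109/8,85/8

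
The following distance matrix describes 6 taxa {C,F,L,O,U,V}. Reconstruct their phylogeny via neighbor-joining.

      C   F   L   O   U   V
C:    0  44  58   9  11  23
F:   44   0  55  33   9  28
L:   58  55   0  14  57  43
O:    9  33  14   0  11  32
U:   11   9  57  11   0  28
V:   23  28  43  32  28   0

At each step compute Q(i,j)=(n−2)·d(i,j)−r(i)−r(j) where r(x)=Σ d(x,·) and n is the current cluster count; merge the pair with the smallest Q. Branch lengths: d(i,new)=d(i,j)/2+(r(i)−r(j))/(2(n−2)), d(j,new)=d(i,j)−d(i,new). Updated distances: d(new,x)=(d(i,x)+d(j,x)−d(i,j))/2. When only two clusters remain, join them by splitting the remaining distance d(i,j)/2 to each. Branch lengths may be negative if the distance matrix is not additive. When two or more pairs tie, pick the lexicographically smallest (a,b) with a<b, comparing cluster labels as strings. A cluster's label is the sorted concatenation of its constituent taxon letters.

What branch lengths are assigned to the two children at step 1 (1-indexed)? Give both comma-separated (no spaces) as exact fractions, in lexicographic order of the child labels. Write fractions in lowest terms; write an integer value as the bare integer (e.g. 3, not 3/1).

step 1: merge (L,O) at d=14, Q=-270; branch lengths L→23, O→-9; new cluster LO
  updated: d(C,LO)=53/2, d(F,LO)=37, d(LO,U)=27, d(LO,V)=61/2
step 2: merge (F,U) at d=9, Q=-166; branch lengths F→35/3, U→-8/3; new cluster FU
  updated: d(C,FU)=23, d(FU,LO)=55/2, d(FU,V)=47/2
step 3: merge (C,LO) at d=53/2, Q=-104; branch lengths C→41/4, LO→65/4; new cluster CLO
  updated: d(CLO,FU)=12, d(CLO,V)=27/2
step 4: merge (CLO,FU) at d=12, Q=-49; branch lengths CLO→1, FU→11; new cluster CFLOU
  updated: d(CFLOU,V)=25/2
step 5: merge (CFLOU,V) at d=25/2; branch lengths CFLOU→25/4, V→25/4; new cluster CFLOUV
final tree: (((C:41/4,(L:23,O:-9):65/4):1,(F:35/3,U:-8/3):11):25/4,V:25/4)
total length: 74

23,-9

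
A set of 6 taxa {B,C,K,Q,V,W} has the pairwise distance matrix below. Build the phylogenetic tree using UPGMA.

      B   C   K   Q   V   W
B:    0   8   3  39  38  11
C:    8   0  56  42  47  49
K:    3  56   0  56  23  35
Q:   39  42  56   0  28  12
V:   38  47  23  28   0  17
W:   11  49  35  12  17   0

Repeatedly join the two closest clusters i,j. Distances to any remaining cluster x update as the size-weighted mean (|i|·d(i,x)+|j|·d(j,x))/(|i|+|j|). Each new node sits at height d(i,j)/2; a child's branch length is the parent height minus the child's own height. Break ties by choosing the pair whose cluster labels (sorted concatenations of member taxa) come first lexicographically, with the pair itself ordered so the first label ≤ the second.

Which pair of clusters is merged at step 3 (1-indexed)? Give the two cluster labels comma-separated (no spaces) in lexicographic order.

1. join B+K (d=3) ⇒ BK; edges |B|=3/2, |K|=3/2
  updated: d(BK,C)=32, d(BK,Q)=95/2, d(BK,V)=61/2, d(BK,W)=23
2. join Q+W (d=12) ⇒ QW; edges |Q|=6, |W|=6
  updated: d(BK,QW)=141/4, d(C,QW)=91/2, d(QW,V)=45/2
3. join QW+V (d=45/2) ⇒ QVW; edges |QW|=21/4, |V|=45/4
  updated: d(BK,QVW)=101/3, d(C,QVW)=46
4. join BK+C (d=32) ⇒ BCK; edges |BK|=29/2, |C|=16
  updated: d(BCK,QVW)=340/9
5. join BCK+QVW (d=340/9) ⇒ BCKQVW; edges |BCK|=26/9, |QVW|=275/36
final tree: (((B:3/2,K:3/2):29/2,C:16):26/9,((Q:6,W:6):21/4,V:45/4):275/36)
total length: 2611/36

QW,V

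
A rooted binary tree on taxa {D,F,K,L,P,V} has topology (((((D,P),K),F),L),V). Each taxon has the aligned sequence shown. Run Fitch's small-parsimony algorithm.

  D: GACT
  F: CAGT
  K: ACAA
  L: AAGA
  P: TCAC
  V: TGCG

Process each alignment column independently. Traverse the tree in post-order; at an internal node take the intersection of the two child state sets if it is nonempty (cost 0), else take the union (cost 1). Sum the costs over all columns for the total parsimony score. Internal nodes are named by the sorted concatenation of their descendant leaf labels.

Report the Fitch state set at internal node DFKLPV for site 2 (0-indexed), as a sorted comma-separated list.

C,G

DP@0: {G} ∪ {T} = {G,T} (union, +1)
DKP@0: {G,T} ∪ {A} = {A,G,T} (union, +1)
DFKP@0: {A,G,T} ∪ {C} = {A,C,G,T} (union, +1)
DFKLP@0: {A,C,G,T} ∩ {A} = {A} (intersection, +0)
DFKLPV@0: {A} ∪ {T} = {A,T} (union, +1)
DP@1: {A} ∪ {C} = {A,C} (union, +1)
DKP@1: {A,C} ∩ {C} = {C} (intersection, +0)
DFKP@1: {C} ∪ {A} = {A,C} (union, +1)
DFKLP@1: {A,C} ∩ {A} = {A} (intersection, +0)
DFKLPV@1: {A} ∪ {G} = {A,G} (union, +1)
DP@2: {C} ∪ {A} = {A,C} (union, +1)
DKP@2: {A,C} ∩ {A} = {A} (intersection, +0)
DFKP@2: {A} ∪ {G} = {A,G} (union, +1)
DFKLP@2: {A,G} ∩ {G} = {G} (intersection, +0)
DFKLPV@2: {G} ∪ {C} = {C,G} (union, +1)
DP@3: {T} ∪ {C} = {C,T} (union, +1)
DKP@3: {C,T} ∪ {A} = {A,C,T} (union, +1)
DFKP@3: {A,C,T} ∩ {T} = {T} (intersection, +0)
DFKLP@3: {T} ∪ {A} = {A,T} (union, +1)
DFKLPV@3: {A,T} ∪ {G} = {A,G,T} (union, +1)
per-site changes: [4, 3, 3, 4]; total = 14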